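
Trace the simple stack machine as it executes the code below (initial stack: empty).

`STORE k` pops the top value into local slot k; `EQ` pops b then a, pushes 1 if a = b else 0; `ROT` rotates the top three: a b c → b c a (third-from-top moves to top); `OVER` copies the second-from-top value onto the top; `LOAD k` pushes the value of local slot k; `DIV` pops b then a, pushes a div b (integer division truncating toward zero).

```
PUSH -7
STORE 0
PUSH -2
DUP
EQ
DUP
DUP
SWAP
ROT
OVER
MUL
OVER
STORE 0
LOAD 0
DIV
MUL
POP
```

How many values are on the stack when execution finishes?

1

PUSH -7  -7
STORE 0  (empty)
PUSH -2  -2
DUP      -2 -2
EQ       1
DUP      1 1
DUP      1 1 1
SWAP     1 1 1
ROT      1 1 1
OVER     1 1 1 1
MUL      1 1 1
OVER     1 1 1 1
STORE 0  1 1 1
LOAD 0   1 1 1 1
DIV      1 1 1
MUL      1 1
POP      1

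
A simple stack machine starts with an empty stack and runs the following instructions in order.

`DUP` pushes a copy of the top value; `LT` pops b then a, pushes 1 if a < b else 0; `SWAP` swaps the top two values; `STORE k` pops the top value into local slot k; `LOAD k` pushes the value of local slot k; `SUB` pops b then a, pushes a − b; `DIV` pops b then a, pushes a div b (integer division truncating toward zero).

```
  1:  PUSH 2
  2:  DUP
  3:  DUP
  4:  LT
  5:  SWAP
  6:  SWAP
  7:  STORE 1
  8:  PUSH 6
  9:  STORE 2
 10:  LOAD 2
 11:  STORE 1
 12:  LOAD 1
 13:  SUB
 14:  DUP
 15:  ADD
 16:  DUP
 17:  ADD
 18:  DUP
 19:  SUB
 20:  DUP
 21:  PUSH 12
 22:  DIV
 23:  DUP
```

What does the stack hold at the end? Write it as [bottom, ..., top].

PUSH 2  -> [2]
DUP     -> [2, 2]
DUP     -> [2, 2, 2]
LT      -> [2, 0]
SWAP    -> [0, 2]
SWAP    -> [2, 0]
STORE 1 -> [2]
PUSH 6  -> [2, 6]
STORE 2 -> [2]
LOAD 2  -> [2, 6]
STORE 1 -> [2]
LOAD 1  -> [2, 6]
SUB     -> [-4]
DUP     -> [-4, -4]
ADD     -> [-8]
DUP     -> [-8, -8]
ADD     -> [-16]
DUP     -> [-16, -16]
SUB     -> [0]
DUP     -> [0, 0]
PUSH 12 -> [0, 0, 12]
DIV     -> [0, 0]
DUP     -> [0, 0, 0]

[0, 0, 0]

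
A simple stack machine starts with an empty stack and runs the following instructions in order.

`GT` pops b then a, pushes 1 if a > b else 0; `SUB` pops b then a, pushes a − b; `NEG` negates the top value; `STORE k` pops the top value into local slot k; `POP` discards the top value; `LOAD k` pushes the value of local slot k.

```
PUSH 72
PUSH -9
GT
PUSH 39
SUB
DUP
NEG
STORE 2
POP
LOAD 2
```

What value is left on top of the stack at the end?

PUSH 72  [72]
PUSH -9  [72, -9]
GT       [1]
PUSH 39  [1, 39]
SUB      [-38]
DUP      [-38, -38]
NEG      [-38, 38]
STORE 2  [-38]
POP      []
LOAD 2   [38]

38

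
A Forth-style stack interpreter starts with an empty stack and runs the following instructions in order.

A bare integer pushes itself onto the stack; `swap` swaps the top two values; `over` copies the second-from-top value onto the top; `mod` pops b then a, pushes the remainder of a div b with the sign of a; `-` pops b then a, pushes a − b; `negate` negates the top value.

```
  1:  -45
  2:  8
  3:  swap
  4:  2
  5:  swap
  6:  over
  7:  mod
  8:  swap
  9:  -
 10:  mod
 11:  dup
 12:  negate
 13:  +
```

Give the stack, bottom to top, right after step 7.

[8, 2, -1]

-45  -> [-45]
8    -> [-45, 8]
swap -> [8, -45]
2    -> [8, -45, 2]
swap -> [8, 2, -45]
over -> [8, 2, -45, 2]
mod  -> [8, 2, -1]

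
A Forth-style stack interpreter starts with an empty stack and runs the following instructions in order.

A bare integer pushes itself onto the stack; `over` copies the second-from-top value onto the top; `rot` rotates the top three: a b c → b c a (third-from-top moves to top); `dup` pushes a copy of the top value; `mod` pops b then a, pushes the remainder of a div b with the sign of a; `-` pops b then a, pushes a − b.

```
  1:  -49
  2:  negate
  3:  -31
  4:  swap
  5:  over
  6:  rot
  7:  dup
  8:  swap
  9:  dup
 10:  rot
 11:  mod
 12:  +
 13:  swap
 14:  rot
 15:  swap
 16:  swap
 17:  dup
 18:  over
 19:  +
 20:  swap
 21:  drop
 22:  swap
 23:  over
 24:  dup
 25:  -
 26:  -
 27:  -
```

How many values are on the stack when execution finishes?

2

-49    → [-49]
negate → [49]
-31    → [49, -31]
swap   → [-31, 49]
over   → [-31, 49, -31]
rot    → [49, -31, -31]
dup    → [49, -31, -31, -31]
swap   → [49, -31, -31, -31]
dup    → [49, -31, -31, -31, -31]
rot    → [49, -31, -31, -31, -31]
mod    → [49, -31, -31, 0]
+      → [49, -31, -31]
swap   → [49, -31, -31]
rot    → [-31, -31, 49]
swap   → [-31, 49, -31]
swap   → [-31, -31, 49]
dup    → [-31, -31, 49, 49]
over   → [-31, -31, 49, 49, 49]
+      → [-31, -31, 49, 98]
swap   → [-31, -31, 98, 49]
drop   → [-31, -31, 98]
swap   → [-31, 98, -31]
over   → [-31, 98, -31, 98]
dup    → [-31, 98, -31, 98, 98]
-      → [-31, 98, -31, 0]
-      → [-31, 98, -31]
-      → [-31, 129]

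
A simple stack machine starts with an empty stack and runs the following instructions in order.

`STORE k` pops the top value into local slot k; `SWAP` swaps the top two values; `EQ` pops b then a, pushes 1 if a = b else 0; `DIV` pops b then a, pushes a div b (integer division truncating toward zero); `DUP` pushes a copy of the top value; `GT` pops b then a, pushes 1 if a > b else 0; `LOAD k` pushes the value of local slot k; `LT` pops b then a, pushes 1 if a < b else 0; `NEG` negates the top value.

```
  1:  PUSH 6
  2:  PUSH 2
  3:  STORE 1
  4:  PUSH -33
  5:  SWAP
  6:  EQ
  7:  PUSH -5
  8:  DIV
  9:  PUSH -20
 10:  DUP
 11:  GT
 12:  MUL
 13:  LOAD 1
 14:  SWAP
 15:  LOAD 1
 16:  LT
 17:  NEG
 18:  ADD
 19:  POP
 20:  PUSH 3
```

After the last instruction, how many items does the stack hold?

PUSH 6   -> [6]
PUSH 2   -> [6, 2]
STORE 1  -> [6]
PUSH -33 -> [6, -33]
SWAP     -> [-33, 6]
EQ       -> [0]
PUSH -5  -> [0, -5]
DIV      -> [0]
PUSH -20 -> [0, -20]
DUP      -> [0, -20, -20]
GT       -> [0, 0]
MUL      -> [0]
LOAD 1   -> [0, 2]
SWAP     -> [2, 0]
LOAD 1   -> [2, 0, 2]
LT       -> [2, 1]
NEG      -> [2, -1]
ADD      -> [1]
POP      -> []
PUSH 3   -> [3]

1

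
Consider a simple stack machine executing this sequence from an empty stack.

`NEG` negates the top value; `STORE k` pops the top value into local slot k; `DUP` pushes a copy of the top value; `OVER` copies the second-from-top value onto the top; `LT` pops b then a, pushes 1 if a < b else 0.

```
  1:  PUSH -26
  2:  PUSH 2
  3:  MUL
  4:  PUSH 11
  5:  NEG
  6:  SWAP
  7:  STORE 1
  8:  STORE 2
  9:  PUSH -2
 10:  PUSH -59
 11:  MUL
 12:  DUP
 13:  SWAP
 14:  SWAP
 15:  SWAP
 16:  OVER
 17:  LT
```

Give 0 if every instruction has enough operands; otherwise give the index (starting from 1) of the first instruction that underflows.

PUSH -26  -26
PUSH 2    -26 2
MUL       -52
PUSH 11   -52 11
NEG       -52 -11
SWAP      -11 -52
STORE 1   -11
STORE 2   (empty)
PUSH -2   -2
PUSH -59  -2 -59
MUL       118
DUP       118 118
SWAP      118 118
SWAP      118 118
SWAP      118 118
OVER      118 118 118
LT        118 0

0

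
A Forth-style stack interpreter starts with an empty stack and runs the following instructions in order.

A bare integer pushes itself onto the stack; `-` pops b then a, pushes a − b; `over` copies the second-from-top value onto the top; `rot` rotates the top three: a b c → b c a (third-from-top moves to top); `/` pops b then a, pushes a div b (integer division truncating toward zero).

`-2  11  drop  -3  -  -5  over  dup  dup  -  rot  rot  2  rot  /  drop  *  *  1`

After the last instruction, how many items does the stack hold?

2

-2   : -2
11   : -2 11
drop : -2
-3   : -2 -3
-    : 1
-5   : 1 -5
over : 1 -5 1
dup  : 1 -5 1 1
dup  : 1 -5 1 1 1
-    : 1 -5 1 0
rot  : 1 1 0 -5
rot  : 1 0 -5 1
2    : 1 0 -5 1 2
rot  : 1 0 1 2 -5
/    : 1 0 1 0
drop : 1 0 1
*    : 1 0
*    : 0
1    : 0 1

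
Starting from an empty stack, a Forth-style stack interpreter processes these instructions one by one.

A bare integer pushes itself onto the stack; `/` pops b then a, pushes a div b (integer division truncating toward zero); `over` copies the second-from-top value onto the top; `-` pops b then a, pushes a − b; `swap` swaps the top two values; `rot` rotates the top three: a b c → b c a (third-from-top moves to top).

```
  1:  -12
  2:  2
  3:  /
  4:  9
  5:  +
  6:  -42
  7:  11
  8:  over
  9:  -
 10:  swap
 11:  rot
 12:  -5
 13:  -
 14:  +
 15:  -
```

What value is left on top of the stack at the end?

87

-12  → -12
2    → -12 2
/    → -6
9    → -6 9
+    → 3
-42  → 3 -42
11   → 3 -42 11
over → 3 -42 11 -42
-    → 3 -42 53
swap → 3 53 -42
rot  → 53 -42 3
-5   → 53 -42 3 -5
-    → 53 -42 8
+    → 53 -34
-    → 87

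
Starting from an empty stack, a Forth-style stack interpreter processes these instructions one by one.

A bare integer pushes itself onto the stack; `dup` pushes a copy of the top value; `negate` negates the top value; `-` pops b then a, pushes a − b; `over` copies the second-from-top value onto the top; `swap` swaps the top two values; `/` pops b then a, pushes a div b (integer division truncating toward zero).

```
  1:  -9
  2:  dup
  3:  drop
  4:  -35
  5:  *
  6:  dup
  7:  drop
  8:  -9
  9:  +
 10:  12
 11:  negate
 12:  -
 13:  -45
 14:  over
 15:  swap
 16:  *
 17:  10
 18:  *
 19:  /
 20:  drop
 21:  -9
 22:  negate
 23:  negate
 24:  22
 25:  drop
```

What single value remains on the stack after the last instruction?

-9      -9
dup     -9 -9
drop    -9
-35     -9 -35
*       315
dup     315 315
drop    315
-9      315 -9
+       306
12      306 12
negate  306 -12
-       318
-45     318 -45
over    318 -45 318
swap    318 318 -45
*       318 -14310
10      318 -14310 10
*       318 -143100
/       0
drop    (empty)
-9      -9
negate  9
negate  -9
22      -9 22
drop    -9

-9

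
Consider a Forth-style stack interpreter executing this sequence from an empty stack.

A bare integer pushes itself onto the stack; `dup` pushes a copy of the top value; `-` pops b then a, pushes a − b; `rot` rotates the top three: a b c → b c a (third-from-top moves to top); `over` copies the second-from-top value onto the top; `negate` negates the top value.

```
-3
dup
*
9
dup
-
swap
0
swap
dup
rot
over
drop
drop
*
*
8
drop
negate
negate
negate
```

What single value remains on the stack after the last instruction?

0

-3      [-3]
dup     [-3, -3]
*       [9]
9       [9, 9]
dup     [9, 9, 9]
-       [9, 0]
swap    [0, 9]
0       [0, 9, 0]
swap    [0, 0, 9]
dup     [0, 0, 9, 9]
rot     [0, 9, 9, 0]
over    [0, 9, 9, 0, 9]
drop    [0, 9, 9, 0]
drop    [0, 9, 9]
*       [0, 81]
*       [0]
8       [0, 8]
drop    [0]
negate  [0]
negate  [0]
negate  [0]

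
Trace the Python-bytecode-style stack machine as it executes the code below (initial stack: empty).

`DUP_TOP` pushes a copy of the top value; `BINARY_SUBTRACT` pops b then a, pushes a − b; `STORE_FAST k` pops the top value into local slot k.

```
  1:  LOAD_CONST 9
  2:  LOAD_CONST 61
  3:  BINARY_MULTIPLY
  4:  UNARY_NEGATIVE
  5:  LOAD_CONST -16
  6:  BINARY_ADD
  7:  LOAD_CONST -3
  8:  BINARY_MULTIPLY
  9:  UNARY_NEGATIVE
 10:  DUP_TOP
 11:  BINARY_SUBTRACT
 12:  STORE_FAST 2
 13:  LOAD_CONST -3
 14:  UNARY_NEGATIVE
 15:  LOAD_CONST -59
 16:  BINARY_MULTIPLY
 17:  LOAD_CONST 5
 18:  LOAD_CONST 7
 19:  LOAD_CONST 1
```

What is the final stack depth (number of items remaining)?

LOAD_CONST 9    : 9
LOAD_CONST 61   : 9 61
BINARY_MULTIPLY : 549
UNARY_NEGATIVE  : -549
LOAD_CONST -16  : -549 -16
BINARY_ADD      : -565
LOAD_CONST -3   : -565 -3
BINARY_MULTIPLY : 1695
UNARY_NEGATIVE  : -1695
DUP_TOP         : -1695 -1695
BINARY_SUBTRACT : 0
STORE_FAST 2    : (empty)
LOAD_CONST -3   : -3
UNARY_NEGATIVE  : 3
LOAD_CONST -59  : 3 -59
BINARY_MULTIPLY : -177
LOAD_CONST 5    : -177 5
LOAD_CONST 7    : -177 5 7
LOAD_CONST 1    : -177 5 7 1

4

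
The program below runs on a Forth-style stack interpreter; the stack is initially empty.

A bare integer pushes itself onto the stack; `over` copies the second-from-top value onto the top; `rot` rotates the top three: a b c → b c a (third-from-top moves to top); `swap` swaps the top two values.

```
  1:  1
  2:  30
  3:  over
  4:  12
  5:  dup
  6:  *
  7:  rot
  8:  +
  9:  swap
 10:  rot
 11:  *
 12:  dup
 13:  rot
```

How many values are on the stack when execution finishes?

1    : 1
30   : 1 30
over : 1 30 1
12   : 1 30 1 12
dup  : 1 30 1 12 12
*    : 1 30 1 144
rot  : 1 1 144 30
+    : 1 1 174
swap : 1 174 1
rot  : 174 1 1
*    : 174 1
dup  : 174 1 1
rot  : 1 1 174

3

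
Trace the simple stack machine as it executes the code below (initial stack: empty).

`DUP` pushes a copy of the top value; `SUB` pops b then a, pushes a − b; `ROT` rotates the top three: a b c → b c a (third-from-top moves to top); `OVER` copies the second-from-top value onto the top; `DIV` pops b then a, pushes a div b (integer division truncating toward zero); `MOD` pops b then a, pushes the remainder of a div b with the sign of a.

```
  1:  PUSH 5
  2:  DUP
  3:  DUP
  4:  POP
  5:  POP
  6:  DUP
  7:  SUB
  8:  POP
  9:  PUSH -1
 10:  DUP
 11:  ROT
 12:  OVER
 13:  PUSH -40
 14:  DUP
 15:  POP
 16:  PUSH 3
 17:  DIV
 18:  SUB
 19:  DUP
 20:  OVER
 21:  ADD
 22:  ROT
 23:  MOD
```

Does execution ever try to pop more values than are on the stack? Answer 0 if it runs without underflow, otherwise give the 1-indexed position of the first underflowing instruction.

11

PUSH 5  -> 5
DUP     -> 5 5
DUP     -> 5 5 5
POP     -> 5 5
POP     -> 5
DUP     -> 5 5
SUB     -> 0
POP     -> (empty)
PUSH -1 -> -1
DUP     -> -1 -1
ROT  — needs 3 operands, stack has 2 → underflow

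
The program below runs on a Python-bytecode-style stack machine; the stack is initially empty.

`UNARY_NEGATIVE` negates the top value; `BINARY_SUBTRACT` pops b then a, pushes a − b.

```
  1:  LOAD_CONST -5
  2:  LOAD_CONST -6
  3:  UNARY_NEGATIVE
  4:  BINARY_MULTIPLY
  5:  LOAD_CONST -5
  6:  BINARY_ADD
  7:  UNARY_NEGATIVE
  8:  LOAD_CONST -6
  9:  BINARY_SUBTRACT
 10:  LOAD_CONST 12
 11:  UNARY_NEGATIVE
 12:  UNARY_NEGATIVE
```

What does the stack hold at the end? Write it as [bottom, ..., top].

[41, 12]

LOAD_CONST -5   : [-5]
LOAD_CONST -6   : [-5, -6]
UNARY_NEGATIVE  : [-5, 6]
BINARY_MULTIPLY : [-30]
LOAD_CONST -5   : [-30, -5]
BINARY_ADD      : [-35]
UNARY_NEGATIVE  : [35]
LOAD_CONST -6   : [35, -6]
BINARY_SUBTRACT : [41]
LOAD_CONST 12   : [41, 12]
UNARY_NEGATIVE  : [41, -12]
UNARY_NEGATIVE  : [41, 12]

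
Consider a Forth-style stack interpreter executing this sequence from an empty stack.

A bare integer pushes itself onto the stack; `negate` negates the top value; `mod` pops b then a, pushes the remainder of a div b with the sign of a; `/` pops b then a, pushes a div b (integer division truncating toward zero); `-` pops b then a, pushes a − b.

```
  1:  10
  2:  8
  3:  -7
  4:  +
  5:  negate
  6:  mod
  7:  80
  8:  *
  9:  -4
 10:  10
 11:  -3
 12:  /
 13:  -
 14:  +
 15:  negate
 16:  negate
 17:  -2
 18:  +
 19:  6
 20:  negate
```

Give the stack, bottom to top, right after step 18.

[-3]

10     → [10]
8      → [10, 8]
-7     → [10, 8, -7]
+      → [10, 1]
negate → [10, -1]
mod    → [0]
80     → [0, 80]
*      → [0]
-4     → [0, -4]
10     → [0, -4, 10]
-3     → [0, -4, 10, -3]
/      → [0, -4, -3]
-      → [0, -1]
+      → [-1]
negate → [1]
negate → [-1]
-2     → [-1, -2]
+      → [-3]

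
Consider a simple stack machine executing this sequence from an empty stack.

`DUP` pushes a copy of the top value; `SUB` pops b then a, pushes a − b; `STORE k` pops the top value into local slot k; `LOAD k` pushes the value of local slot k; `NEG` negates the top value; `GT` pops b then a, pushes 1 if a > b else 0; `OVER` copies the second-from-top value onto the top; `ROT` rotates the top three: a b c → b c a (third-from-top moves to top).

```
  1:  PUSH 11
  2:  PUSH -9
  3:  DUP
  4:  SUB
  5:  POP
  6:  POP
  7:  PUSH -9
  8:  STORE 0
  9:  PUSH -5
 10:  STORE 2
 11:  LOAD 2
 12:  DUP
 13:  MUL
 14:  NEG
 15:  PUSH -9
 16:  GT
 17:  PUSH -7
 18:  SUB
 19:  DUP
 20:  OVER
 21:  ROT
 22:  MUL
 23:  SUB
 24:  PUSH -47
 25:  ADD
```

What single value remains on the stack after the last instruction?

-89

PUSH 11  -> [11]
PUSH -9  -> [11, -9]
DUP      -> [11, -9, -9]
SUB      -> [11, 0]
POP      -> [11]
POP      -> []
PUSH -9  -> [-9]
STORE 0  -> []
PUSH -5  -> [-5]
STORE 2  -> []
LOAD 2   -> [-5]
DUP      -> [-5, -5]
MUL      -> [25]
NEG      -> [-25]
PUSH -9  -> [-25, -9]
GT       -> [0]
PUSH -7  -> [0, -7]
SUB      -> [7]
DUP      -> [7, 7]
OVER     -> [7, 7, 7]
ROT      -> [7, 7, 7]
MUL      -> [7, 49]
SUB      -> [-42]
PUSH -47 -> [-42, -47]
ADD      -> [-89]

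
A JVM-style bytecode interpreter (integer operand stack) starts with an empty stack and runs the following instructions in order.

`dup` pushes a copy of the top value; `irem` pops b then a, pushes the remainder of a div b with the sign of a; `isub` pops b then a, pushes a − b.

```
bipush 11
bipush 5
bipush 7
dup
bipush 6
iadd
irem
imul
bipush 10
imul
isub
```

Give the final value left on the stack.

bipush 11 -> 11
bipush 5  -> 11 5
bipush 7  -> 11 5 7
dup       -> 11 5 7 7
bipush 6  -> 11 5 7 7 6
iadd      -> 11 5 7 13
irem      -> 11 5 7
imul      -> 11 35
bipush 10 -> 11 35 10
imul      -> 11 350
isub      -> -339

-339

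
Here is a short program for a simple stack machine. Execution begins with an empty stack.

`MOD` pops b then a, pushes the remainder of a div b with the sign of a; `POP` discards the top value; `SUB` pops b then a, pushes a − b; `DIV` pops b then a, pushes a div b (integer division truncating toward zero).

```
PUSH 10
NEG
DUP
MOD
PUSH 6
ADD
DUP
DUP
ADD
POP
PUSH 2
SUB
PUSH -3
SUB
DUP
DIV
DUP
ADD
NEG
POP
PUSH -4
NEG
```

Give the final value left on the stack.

PUSH 10 -> [10]
NEG     -> [-10]
DUP     -> [-10, -10]
MOD     -> [0]
PUSH 6  -> [0, 6]
ADD     -> [6]
DUP     -> [6, 6]
DUP     -> [6, 6, 6]
ADD     -> [6, 12]
POP     -> [6]
PUSH 2  -> [6, 2]
SUB     -> [4]
PUSH -3 -> [4, -3]
SUB     -> [7]
DUP     -> [7, 7]
DIV     -> [1]
DUP     -> [1, 1]
ADD     -> [2]
NEG     -> [-2]
POP     -> []
PUSH -4 -> [-4]
NEG     -> [4]

4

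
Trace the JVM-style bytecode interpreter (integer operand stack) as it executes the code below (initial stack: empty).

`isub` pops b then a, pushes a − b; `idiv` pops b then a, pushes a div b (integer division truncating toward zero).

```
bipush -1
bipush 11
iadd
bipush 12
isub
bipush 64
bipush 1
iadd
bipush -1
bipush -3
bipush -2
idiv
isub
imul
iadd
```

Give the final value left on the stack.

-132

bipush -1  [-1]
bipush 11  [-1, 11]
iadd       [10]
bipush 12  [10, 12]
isub       [-2]
bipush 64  [-2, 64]
bipush 1   [-2, 64, 1]
iadd       [-2, 65]
bipush -1  [-2, 65, -1]
bipush -3  [-2, 65, -1, -3]
bipush -2  [-2, 65, -1, -3, -2]
idiv       [-2, 65, -1, 1]
isub       [-2, 65, -2]
imul       [-2, -130]
iadd       [-132]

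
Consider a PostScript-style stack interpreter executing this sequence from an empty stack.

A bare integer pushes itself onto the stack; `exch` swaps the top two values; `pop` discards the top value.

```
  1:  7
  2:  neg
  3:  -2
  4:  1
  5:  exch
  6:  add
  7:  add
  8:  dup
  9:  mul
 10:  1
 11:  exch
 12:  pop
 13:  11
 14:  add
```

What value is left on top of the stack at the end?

7    -> [7]
neg  -> [-7]
-2   -> [-7, -2]
1    -> [-7, -2, 1]
exch -> [-7, 1, -2]
add  -> [-7, -1]
add  -> [-8]
dup  -> [-8, -8]
mul  -> [64]
1    -> [64, 1]
exch -> [1, 64]
pop  -> [1]
11   -> [1, 11]
add  -> [12]

12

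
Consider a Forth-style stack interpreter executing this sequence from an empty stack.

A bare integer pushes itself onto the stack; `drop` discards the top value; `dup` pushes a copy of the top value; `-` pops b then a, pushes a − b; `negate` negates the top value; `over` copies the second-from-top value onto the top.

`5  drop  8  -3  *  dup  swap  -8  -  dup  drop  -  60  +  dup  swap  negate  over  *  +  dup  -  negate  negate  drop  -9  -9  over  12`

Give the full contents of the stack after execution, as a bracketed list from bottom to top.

[-9, -9, -9, 12]

5      -> 5
drop   -> (empty)
8      -> 8
-3     -> 8 -3
*      -> -24
dup    -> -24 -24
swap   -> -24 -24
-8     -> -24 -24 -8
-      -> -24 -16
dup    -> -24 -16 -16
drop   -> -24 -16
-      -> -8
60     -> -8 60
+      -> 52
dup    -> 52 52
swap   -> 52 52
negate -> 52 -52
over   -> 52 -52 52
*      -> 52 -2704
+      -> -2652
dup    -> -2652 -2652
-      -> 0
negate -> 0
negate -> 0
drop   -> (empty)
-9     -> -9
-9     -> -9 -9
over   -> -9 -9 -9
12     -> -9 -9 -9 12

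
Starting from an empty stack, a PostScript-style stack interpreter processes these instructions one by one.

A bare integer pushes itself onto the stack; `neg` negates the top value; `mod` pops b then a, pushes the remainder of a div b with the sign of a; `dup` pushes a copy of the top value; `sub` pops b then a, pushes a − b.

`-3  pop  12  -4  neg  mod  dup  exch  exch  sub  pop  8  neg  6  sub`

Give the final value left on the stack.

-3   → [-3]
pop  → []
12   → [12]
-4   → [12, -4]
neg  → [12, 4]
mod  → [0]
dup  → [0, 0]
exch → [0, 0]
exch → [0, 0]
sub  → [0]
pop  → []
8    → [8]
neg  → [-8]
6    → [-8, 6]
sub  → [-14]

-14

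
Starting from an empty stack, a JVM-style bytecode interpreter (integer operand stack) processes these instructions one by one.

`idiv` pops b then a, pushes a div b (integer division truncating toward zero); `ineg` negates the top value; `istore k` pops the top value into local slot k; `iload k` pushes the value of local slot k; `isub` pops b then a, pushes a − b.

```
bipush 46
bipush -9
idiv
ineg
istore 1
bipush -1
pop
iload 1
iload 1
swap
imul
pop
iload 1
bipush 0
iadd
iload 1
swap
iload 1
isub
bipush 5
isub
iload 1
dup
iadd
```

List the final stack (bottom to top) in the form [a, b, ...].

[5, -5, 10]

bipush 46  [46]
bipush -9  [46, -9]
idiv       [-5]
ineg       [5]
istore 1   []
bipush -1  [-1]
pop        []
iload 1    [5]
iload 1    [5, 5]
swap       [5, 5]
imul       [25]
pop        []
iload 1    [5]
bipush 0   [5, 0]
iadd       [5]
iload 1    [5, 5]
swap       [5, 5]
iload 1    [5, 5, 5]
isub       [5, 0]
bipush 5   [5, 0, 5]
isub       [5, -5]
iload 1    [5, -5, 5]
dup        [5, -5, 5, 5]
iadd       [5, -5, 10]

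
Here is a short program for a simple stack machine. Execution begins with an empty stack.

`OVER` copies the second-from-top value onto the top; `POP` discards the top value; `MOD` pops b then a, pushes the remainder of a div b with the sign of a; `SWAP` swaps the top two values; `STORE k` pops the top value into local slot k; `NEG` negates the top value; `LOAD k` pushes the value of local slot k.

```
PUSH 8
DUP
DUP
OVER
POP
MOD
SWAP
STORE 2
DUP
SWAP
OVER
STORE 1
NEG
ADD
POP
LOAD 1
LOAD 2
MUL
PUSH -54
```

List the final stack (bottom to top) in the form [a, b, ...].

PUSH 8   -> 8
DUP      -> 8 8
DUP      -> 8 8 8
OVER     -> 8 8 8 8
POP      -> 8 8 8
MOD      -> 8 0
SWAP     -> 0 8
STORE 2  -> 0
DUP      -> 0 0
SWAP     -> 0 0
OVER     -> 0 0 0
STORE 1  -> 0 0
NEG      -> 0 0
ADD      -> 0
POP      -> (empty)
LOAD 1   -> 0
LOAD 2   -> 0 8
MUL      -> 0
PUSH -54 -> 0 -54

[0, -54]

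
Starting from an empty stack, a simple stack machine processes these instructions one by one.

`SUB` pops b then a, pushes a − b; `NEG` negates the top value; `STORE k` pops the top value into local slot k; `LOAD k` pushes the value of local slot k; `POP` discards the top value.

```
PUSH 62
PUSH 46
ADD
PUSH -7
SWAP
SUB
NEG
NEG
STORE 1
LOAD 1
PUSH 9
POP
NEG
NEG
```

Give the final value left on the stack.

-115

PUSH 62 -> 62
PUSH 46 -> 62 46
ADD     -> 108
PUSH -7 -> 108 -7
SWAP    -> -7 108
SUB     -> -115
NEG     -> 115
NEG     -> -115
STORE 1 -> (empty)
LOAD 1  -> -115
PUSH 9  -> -115 9
POP     -> -115
NEG     -> 115
NEG     -> -115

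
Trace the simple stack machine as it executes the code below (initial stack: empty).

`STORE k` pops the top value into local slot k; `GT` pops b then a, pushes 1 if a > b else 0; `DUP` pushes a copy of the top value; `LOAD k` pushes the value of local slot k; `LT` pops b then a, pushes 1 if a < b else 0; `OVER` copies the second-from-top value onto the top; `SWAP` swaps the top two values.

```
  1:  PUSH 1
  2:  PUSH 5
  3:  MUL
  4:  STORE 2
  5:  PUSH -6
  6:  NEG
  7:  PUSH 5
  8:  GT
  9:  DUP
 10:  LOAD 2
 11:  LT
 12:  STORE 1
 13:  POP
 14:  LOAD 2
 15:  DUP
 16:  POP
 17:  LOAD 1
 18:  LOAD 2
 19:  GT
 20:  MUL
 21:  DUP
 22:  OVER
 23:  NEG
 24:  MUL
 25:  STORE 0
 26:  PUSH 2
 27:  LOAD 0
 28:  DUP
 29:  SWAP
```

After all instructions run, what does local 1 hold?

PUSH 1  -> 1
PUSH 5  -> 1 5
MUL     -> 5
STORE 2 -> (empty)
PUSH -6 -> -6
NEG     -> 6
PUSH 5  -> 6 5
GT      -> 1
DUP     -> 1 1
LOAD 2  -> 1 1 5
LT      -> 1 1
STORE 1 -> 1
POP     -> (empty)
LOAD 2  -> 5
DUP     -> 5 5
POP     -> 5
LOAD 1  -> 5 1
LOAD 2  -> 5 1 5
GT      -> 5 0
MUL     -> 0
DUP     -> 0 0
OVER    -> 0 0 0
NEG     -> 0 0 0
MUL     -> 0 0
STORE 0 -> 0
PUSH 2  -> 0 2
LOAD 0  -> 0 2 0
DUP     -> 0 2 0 0
SWAP    -> 0 2 0 0

1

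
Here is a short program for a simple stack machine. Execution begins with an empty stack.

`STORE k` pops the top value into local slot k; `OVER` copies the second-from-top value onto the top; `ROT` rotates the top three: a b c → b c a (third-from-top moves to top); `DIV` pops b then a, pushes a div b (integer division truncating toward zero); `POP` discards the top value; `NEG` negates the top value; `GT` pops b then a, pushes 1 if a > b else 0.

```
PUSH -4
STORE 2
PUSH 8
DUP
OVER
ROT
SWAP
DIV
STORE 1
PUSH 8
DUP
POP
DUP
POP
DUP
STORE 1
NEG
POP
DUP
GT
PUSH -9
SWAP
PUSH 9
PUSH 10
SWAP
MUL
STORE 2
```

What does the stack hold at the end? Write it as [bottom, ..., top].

[-9, 0]

PUSH -4  -4
STORE 2  (empty)
PUSH 8   8
DUP      8 8
OVER     8 8 8
ROT      8 8 8
SWAP     8 8 8
DIV      8 1
STORE 1  8
PUSH 8   8 8
DUP      8 8 8
POP      8 8
DUP      8 8 8
POP      8 8
DUP      8 8 8
STORE 1  8 8
NEG      8 -8
POP      8
DUP      8 8
GT       0
PUSH -9  0 -9
SWAP     -9 0
PUSH 9   -9 0 9
PUSH 10  -9 0 9 10
SWAP     -9 0 10 9
MUL      -9 0 90
STORE 2  -9 0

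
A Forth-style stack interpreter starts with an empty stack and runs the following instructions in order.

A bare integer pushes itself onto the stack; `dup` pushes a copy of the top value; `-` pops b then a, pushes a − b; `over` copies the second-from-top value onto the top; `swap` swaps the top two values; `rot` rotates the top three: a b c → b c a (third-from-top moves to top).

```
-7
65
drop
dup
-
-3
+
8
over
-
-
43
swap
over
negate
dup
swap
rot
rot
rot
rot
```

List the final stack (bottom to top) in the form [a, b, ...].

[43, -43, -43, -14]

-7     -> -7
65     -> -7 65
drop   -> -7
dup    -> -7 -7
-      -> 0
-3     -> 0 -3
+      -> -3
8      -> -3 8
over   -> -3 8 -3
-      -> -3 11
-      -> -14
43     -> -14 43
swap   -> 43 -14
over   -> 43 -14 43
negate -> 43 -14 -43
dup    -> 43 -14 -43 -43
swap   -> 43 -14 -43 -43
rot    -> 43 -43 -43 -14
rot    -> 43 -43 -14 -43
rot    -> 43 -14 -43 -43
rot    -> 43 -43 -43 -14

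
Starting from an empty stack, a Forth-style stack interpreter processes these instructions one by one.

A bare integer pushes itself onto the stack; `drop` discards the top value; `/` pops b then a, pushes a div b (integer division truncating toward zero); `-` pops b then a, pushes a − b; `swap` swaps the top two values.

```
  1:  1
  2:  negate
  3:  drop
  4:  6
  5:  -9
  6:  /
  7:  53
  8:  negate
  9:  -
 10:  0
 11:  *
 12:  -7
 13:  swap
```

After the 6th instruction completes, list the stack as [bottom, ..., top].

1      -> 1
negate -> -1
drop   -> (empty)
6      -> 6
-9     -> 6 -9
/      -> 0

[0]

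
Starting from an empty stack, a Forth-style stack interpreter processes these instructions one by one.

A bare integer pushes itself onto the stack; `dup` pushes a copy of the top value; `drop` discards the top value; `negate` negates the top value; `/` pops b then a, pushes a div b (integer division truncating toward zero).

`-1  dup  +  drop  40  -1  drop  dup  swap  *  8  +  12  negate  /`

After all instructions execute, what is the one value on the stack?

-1     → [-1]
dup    → [-1, -1]
+      → [-2]
drop   → []
40     → [40]
-1     → [40, -1]
drop   → [40]
dup    → [40, 40]
swap   → [40, 40]
*      → [1600]
8      → [1600, 8]
+      → [1608]
12     → [1608, 12]
negate → [1608, -12]
/      → [-134]

-134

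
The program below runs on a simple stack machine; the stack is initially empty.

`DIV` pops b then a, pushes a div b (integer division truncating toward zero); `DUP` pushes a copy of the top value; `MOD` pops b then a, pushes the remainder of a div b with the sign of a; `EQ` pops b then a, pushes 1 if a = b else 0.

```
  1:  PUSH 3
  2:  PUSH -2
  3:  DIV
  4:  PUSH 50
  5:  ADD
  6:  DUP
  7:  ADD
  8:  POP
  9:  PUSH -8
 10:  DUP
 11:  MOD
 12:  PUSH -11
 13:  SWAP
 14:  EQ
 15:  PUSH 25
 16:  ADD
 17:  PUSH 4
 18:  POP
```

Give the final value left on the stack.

25

PUSH 3   : 3
PUSH -2  : 3 -2
DIV      : -1
PUSH 50  : -1 50
ADD      : 49
DUP      : 49 49
ADD      : 98
POP      : (empty)
PUSH -8  : -8
DUP      : -8 -8
MOD      : 0
PUSH -11 : 0 -11
SWAP     : -11 0
EQ       : 0
PUSH 25  : 0 25
ADD      : 25
PUSH 4   : 25 4
POP      : 25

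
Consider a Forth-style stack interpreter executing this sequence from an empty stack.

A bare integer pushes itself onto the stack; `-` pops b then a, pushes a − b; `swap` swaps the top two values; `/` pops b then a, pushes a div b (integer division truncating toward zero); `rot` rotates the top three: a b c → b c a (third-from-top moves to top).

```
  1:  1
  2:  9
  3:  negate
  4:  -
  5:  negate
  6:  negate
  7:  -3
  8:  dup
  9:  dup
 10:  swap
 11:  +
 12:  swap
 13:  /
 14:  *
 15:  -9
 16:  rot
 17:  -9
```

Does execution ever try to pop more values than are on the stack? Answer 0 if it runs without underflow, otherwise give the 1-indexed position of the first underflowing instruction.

16

1      -> 1
9      -> 1 9
negate -> 1 -9
-      -> 10
negate -> -10
negate -> 10
-3     -> 10 -3
dup    -> 10 -3 -3
dup    -> 10 -3 -3 -3
swap   -> 10 -3 -3 -3
+      -> 10 -3 -6
swap   -> 10 -6 -3
/      -> 10 2
*      -> 20
-9     -> 20 -9
rot  — needs 3 operands, stack has 2 → underflow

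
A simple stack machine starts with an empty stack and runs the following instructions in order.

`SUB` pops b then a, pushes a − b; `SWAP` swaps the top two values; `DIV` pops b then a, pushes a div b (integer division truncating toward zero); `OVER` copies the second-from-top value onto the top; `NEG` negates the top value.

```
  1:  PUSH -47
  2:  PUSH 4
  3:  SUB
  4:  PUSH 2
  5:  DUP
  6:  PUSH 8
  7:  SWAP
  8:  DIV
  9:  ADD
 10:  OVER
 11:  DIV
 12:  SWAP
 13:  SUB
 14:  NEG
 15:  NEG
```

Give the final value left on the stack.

PUSH -47 -> [-47]
PUSH 4   -> [-47, 4]
SUB      -> [-51]
PUSH 2   -> [-51, 2]
DUP      -> [-51, 2, 2]
PUSH 8   -> [-51, 2, 2, 8]
SWAP     -> [-51, 2, 8, 2]
DIV      -> [-51, 2, 4]
ADD      -> [-51, 6]
OVER     -> [-51, 6, -51]
DIV      -> [-51, 0]
SWAP     -> [0, -51]
SUB      -> [51]
NEG      -> [-51]
NEG      -> [51]

51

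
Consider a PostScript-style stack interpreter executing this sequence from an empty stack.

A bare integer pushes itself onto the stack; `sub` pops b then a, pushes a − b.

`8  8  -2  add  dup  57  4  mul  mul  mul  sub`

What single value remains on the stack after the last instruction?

-8200

8   → [8]
8   → [8, 8]
-2  → [8, 8, -2]
add → [8, 6]
dup → [8, 6, 6]
57  → [8, 6, 6, 57]
4   → [8, 6, 6, 57, 4]
mul → [8, 6, 6, 228]
mul → [8, 6, 1368]
mul → [8, 8208]
sub → [-8200]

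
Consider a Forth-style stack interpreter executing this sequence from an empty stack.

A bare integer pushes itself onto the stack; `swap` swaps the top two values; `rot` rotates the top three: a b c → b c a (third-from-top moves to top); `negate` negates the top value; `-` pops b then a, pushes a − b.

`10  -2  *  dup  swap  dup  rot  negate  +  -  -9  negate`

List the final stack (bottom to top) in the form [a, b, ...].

10     -> 10
-2     -> 10 -2
*      -> -20
dup    -> -20 -20
swap   -> -20 -20
dup    -> -20 -20 -20
rot    -> -20 -20 -20
negate -> -20 -20 20
+      -> -20 0
-      -> -20
-9     -> -20 -9
negate -> -20 9

[-20, 9]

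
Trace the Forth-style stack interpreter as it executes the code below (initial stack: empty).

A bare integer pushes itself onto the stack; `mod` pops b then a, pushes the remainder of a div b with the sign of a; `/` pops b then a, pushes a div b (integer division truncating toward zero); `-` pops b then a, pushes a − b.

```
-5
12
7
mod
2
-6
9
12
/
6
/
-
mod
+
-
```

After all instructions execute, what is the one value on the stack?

-5  : [-5]
12  : [-5, 12]
7   : [-5, 12, 7]
mod : [-5, 5]
2   : [-5, 5, 2]
-6  : [-5, 5, 2, -6]
9   : [-5, 5, 2, -6, 9]
12  : [-5, 5, 2, -6, 9, 12]
/   : [-5, 5, 2, -6, 0]
6   : [-5, 5, 2, -6, 0, 6]
/   : [-5, 5, 2, -6, 0]
-   : [-5, 5, 2, -6]
mod : [-5, 5, 2]
+   : [-5, 7]
-   : [-12]

-12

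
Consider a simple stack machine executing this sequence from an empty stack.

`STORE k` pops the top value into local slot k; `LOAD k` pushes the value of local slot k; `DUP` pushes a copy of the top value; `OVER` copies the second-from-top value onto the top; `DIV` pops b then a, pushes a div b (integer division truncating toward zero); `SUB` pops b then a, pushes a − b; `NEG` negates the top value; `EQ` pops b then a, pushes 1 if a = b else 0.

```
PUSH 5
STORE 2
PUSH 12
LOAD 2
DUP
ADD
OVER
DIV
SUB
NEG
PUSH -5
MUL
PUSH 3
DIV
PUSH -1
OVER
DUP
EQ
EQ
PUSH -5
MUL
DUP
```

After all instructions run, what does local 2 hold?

5

PUSH 5   [5]
STORE 2  []
PUSH 12  [12]
LOAD 2   [12, 5]
DUP      [12, 5, 5]
ADD      [12, 10]
OVER     [12, 10, 12]
DIV      [12, 0]
SUB      [12]
NEG      [-12]
PUSH -5  [-12, -5]
MUL      [60]
PUSH 3   [60, 3]
DIV      [20]
PUSH -1  [20, -1]
OVER     [20, -1, 20]
DUP      [20, -1, 20, 20]
EQ       [20, -1, 1]
EQ       [20, 0]
PUSH -5  [20, 0, -5]
MUL      [20, 0]
DUP      [20, 0, 0]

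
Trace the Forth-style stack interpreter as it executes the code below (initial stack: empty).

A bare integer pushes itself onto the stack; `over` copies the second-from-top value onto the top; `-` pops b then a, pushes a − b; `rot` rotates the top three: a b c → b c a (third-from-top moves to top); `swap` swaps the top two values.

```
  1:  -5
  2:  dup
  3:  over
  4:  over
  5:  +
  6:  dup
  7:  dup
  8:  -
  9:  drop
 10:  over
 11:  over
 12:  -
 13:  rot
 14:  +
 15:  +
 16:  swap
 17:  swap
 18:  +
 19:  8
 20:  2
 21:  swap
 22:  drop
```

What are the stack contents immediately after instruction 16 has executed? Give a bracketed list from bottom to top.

[-10, -5]

-5   → [-5]
dup  → [-5, -5]
over → [-5, -5, -5]
over → [-5, -5, -5, -5]
+    → [-5, -5, -10]
dup  → [-5, -5, -10, -10]
dup  → [-5, -5, -10, -10, -10]
-    → [-5, -5, -10, 0]
drop → [-5, -5, -10]
over → [-5, -5, -10, -5]
over → [-5, -5, -10, -5, -10]
-    → [-5, -5, -10, 5]
rot  → [-5, -10, 5, -5]
+    → [-5, -10, 0]
+    → [-5, -10]
swap → [-10, -5]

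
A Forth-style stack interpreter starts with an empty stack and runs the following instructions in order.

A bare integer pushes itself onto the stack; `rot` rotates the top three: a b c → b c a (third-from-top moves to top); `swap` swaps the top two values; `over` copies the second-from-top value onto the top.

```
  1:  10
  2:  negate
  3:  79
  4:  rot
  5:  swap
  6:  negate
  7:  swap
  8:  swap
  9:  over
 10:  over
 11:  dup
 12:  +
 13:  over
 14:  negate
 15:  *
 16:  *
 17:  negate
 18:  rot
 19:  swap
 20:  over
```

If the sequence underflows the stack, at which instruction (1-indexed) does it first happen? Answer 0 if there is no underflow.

10      10
negate  -10
79      -10 79
rot  — needs 3 operands, stack has 2 → underflow

4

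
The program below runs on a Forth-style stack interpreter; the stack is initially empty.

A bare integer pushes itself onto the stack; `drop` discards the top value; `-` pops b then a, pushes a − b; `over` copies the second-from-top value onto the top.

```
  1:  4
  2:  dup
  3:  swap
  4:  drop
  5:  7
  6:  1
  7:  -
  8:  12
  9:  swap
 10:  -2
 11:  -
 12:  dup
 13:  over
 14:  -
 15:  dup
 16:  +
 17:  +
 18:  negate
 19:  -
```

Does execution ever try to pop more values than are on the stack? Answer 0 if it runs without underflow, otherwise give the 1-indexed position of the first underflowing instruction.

4      : 4
dup    : 4 4
swap   : 4 4
drop   : 4
7      : 4 7
1      : 4 7 1
-      : 4 6
12     : 4 6 12
swap   : 4 12 6
-2     : 4 12 6 -2
-      : 4 12 8
dup    : 4 12 8 8
over   : 4 12 8 8 8
-      : 4 12 8 0
dup    : 4 12 8 0 0
+      : 4 12 8 0
+      : 4 12 8
negate : 4 12 -8
-      : 4 20

0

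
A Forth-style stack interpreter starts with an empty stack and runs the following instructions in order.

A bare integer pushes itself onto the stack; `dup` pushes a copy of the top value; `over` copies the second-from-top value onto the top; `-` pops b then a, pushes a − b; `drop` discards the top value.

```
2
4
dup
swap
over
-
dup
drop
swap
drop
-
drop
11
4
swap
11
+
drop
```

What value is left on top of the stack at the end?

2    -> 2
4    -> 2 4
dup  -> 2 4 4
swap -> 2 4 4
over -> 2 4 4 4
-    -> 2 4 0
dup  -> 2 4 0 0
drop -> 2 4 0
swap -> 2 0 4
drop -> 2 0
-    -> 2
drop -> (empty)
11   -> 11
4    -> 11 4
swap -> 4 11
11   -> 4 11 11
+    -> 4 22
drop -> 4

4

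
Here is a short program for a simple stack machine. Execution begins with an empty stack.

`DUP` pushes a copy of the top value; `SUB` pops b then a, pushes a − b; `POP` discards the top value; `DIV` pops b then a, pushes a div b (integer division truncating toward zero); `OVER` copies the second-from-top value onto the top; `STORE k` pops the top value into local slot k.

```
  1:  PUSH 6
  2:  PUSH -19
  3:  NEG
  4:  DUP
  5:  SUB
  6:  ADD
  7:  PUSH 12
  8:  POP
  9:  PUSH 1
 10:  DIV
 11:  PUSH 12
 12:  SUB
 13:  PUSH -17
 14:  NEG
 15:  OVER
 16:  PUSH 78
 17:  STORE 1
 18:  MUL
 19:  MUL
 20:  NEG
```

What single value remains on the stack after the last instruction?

PUSH 6   -> 6
PUSH -19 -> 6 -19
NEG      -> 6 19
DUP      -> 6 19 19
SUB      -> 6 0
ADD      -> 6
PUSH 12  -> 6 12
POP      -> 6
PUSH 1   -> 6 1
DIV      -> 6
PUSH 12  -> 6 12
SUB      -> -6
PUSH -17 -> -6 -17
NEG      -> -6 17
OVER     -> -6 17 -6
PUSH 78  -> -6 17 -6 78
STORE 1  -> -6 17 -6
MUL      -> -6 -102
MUL      -> 612
NEG      -> -612

-612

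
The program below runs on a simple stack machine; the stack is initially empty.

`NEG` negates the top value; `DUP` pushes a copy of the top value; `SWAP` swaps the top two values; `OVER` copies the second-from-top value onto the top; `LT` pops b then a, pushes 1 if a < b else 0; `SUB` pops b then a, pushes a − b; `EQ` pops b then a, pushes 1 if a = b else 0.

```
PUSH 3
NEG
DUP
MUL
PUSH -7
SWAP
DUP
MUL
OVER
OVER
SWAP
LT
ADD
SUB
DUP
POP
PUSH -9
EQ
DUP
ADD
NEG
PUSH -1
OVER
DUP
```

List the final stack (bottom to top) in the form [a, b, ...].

[0, -1, 0, 0]

PUSH 3  -> [3]
NEG     -> [-3]
DUP     -> [-3, -3]
MUL     -> [9]
PUSH -7 -> [9, -7]
SWAP    -> [-7, 9]
DUP     -> [-7, 9, 9]
MUL     -> [-7, 81]
OVER    -> [-7, 81, -7]
OVER    -> [-7, 81, -7, 81]
SWAP    -> [-7, 81, 81, -7]
LT      -> [-7, 81, 0]
ADD     -> [-7, 81]
SUB     -> [-88]
DUP     -> [-88, -88]
POP     -> [-88]
PUSH -9 -> [-88, -9]
EQ      -> [0]
DUP     -> [0, 0]
ADD     -> [0]
NEG     -> [0]
PUSH -1 -> [0, -1]
OVER    -> [0, -1, 0]
DUP     -> [0, -1, 0, 0]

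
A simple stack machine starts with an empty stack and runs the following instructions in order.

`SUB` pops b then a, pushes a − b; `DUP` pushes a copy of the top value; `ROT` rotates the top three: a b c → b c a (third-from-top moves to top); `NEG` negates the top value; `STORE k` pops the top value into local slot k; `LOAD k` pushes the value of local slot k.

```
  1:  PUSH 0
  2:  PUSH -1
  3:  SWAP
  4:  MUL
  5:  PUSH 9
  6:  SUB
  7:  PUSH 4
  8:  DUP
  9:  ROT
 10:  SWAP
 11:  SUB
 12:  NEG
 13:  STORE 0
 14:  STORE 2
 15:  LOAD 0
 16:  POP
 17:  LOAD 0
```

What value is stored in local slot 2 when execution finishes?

PUSH 0  -> 0
PUSH -1 -> 0 -1
SWAP    -> -1 0
MUL     -> 0
PUSH 9  -> 0 9
SUB     -> -9
PUSH 4  -> -9 4
DUP     -> -9 4 4
ROT     -> 4 4 -9
SWAP    -> 4 -9 4
SUB     -> 4 -13
NEG     -> 4 13
STORE 0 -> 4
STORE 2 -> (empty)
LOAD 0  -> 13
POP     -> (empty)
LOAD 0  -> 13

4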